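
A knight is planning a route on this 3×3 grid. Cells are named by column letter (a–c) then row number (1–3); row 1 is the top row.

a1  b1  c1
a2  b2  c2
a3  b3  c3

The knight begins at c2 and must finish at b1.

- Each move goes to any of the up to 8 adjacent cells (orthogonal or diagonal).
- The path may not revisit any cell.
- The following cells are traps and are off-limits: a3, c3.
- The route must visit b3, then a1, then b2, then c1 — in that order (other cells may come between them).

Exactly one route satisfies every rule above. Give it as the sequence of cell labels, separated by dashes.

c2 - b3 - a2 - a1 - b2 - c1 - b1

The waypoints must appear in the order b3, a1, b2, c1, with no cell reused.
Route from c2: down-left to b3, up-left to a2, up to a1, down-right to b2, up-right to c1, left to b1 — 6 moves in all.
Check: order respected (b3 at step 1, a1 at step 3, b2 at step 4, c1 at step 5).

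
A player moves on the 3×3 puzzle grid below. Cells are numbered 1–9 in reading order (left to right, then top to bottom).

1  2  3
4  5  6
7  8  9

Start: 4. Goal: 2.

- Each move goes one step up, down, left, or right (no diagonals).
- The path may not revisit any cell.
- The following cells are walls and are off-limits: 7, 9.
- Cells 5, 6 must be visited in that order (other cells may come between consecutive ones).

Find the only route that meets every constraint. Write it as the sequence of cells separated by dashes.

4 - 5 - 6 - 3 - 2

The waypoints must appear in the order 5, 6, with no cell reused.
Route from 4: 2× right (reaching 6), up to 3, left to 2 — 4 moves in all.
Check: order respected (5 at step 1, 6 at step 2).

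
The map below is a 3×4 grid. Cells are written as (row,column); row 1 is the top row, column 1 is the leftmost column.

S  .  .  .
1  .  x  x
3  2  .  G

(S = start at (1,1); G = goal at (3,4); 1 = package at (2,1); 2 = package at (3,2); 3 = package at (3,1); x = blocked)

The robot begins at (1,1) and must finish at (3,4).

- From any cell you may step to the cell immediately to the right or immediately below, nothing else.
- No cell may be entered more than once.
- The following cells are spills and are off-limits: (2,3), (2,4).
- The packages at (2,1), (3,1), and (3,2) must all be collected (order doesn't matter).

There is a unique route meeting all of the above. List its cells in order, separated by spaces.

(1,1) (2,1) (3,1) (3,2) (3,3) (3,4)

Moves only go right or down, so the column and row indices never decrease.
Route from (1,1): 2× down (reaching (3,1)), 3× right (reaching (3,4)) — 5 moves in all.
Check: all required cells visited.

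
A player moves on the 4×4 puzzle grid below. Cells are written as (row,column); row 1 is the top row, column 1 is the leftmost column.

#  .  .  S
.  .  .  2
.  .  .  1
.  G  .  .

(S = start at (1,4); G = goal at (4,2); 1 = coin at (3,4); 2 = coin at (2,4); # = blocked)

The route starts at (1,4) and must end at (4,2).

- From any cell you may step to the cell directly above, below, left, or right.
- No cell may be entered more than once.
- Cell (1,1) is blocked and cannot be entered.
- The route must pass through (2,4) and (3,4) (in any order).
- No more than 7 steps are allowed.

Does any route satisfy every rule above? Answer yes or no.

One route that works: (1,4) → (2,4) → (3,4) → (4,4) → (4,3) → (4,2).

yes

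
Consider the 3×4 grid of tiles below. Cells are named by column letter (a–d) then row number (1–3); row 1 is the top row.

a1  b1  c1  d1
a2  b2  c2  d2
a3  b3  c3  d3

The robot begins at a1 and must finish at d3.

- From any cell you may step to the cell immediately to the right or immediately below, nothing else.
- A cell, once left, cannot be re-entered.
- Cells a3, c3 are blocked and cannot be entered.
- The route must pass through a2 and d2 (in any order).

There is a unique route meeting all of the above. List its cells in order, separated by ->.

Moves only go right or down, so the column and row indices never decrease.
Route from a1: down 1 to a2, right 3 to d2, down 1 to d3 — 5 moves in all.
Check: all required cells visited.

a1 -> a2 -> b2 -> c2 -> d2 -> d3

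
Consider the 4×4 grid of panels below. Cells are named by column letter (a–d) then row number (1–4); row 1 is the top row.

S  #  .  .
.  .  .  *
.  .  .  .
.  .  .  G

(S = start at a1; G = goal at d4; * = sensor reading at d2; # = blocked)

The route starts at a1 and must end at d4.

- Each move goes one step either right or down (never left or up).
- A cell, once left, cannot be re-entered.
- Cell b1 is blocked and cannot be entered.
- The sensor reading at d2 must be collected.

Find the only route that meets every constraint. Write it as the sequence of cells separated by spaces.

Moves only go right or down, so the column and row indices never decrease.
Route from a1: down 1 to a2, right 3 to d2, down 2 to d4 — 6 moves in all.
Check: all required cells visited.

a1 a2 b2 c2 d2 d3 d4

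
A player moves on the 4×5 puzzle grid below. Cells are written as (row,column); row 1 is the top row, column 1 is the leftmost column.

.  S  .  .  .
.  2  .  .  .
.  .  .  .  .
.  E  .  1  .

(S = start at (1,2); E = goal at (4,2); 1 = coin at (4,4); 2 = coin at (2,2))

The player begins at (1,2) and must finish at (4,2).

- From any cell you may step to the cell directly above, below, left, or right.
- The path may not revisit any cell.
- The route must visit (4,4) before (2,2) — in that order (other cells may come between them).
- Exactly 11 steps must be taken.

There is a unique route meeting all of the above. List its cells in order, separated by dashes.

The waypoints must appear in the order (4,4), (2,2), with no cell reused.
Route from (1,2): right 2 to (1,4), down 3 to (4,4), left 1 to (4,3), up 2 to (2,3), left 1 to (2,2), down 2 to (4,2) — 11 moves in all.
Check: order respected (1 at step 5, 2 at step 9); 11 moves as required.

(1,2) - (1,3) - (1,4) - (2,4) - (3,4) - (4,4) - (4,3) - (3,3) - (2,3) - (2,2) - (3,2) - (4,2)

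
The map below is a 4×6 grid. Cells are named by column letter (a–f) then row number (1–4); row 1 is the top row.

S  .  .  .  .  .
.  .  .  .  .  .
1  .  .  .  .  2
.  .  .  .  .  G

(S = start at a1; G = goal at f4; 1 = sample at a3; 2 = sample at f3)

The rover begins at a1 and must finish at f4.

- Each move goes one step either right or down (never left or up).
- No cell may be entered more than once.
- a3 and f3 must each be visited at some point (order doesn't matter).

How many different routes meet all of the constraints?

A right/down-only route from a1 to f4 makes exactly 3 down-moves and 5 right-moves in some order.
With no other constraints that would be C(8,3) = 56 routes.
A monotone route can only reach the required cells in the order a3, f3, so split there and multiply the segment counts: a1→a3: 1; a3→f3: 1; f3→f4: 1; product = 1.
That gives 1 route.

1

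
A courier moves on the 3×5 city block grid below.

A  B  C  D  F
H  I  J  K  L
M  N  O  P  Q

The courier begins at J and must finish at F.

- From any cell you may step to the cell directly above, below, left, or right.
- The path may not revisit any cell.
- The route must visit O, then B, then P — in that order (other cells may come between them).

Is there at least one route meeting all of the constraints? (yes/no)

yes

One route that works: J → O → N → I → B → C → D → K → P → Q → L → F.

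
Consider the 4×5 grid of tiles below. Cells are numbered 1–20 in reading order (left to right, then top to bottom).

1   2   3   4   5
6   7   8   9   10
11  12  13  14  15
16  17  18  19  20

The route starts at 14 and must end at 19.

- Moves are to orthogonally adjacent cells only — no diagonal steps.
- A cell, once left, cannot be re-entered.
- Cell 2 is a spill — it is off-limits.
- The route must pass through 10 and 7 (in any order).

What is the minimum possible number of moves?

9

Any route passes through 10 and 7 in some order between 14 and 19. Summing Manhattan distances along each leg and taking the cheapest ordering (14 → 10 → 7 → 19) gives a lower bound of 2 + 3 + 4 = 9 moves.
A route of 9 moves achieves this: 14 → 13 → 12 → 7 → 8 → 9 → 10 → 15 → 20 → 19.
Since 9 matches the lower bound, it is optimal.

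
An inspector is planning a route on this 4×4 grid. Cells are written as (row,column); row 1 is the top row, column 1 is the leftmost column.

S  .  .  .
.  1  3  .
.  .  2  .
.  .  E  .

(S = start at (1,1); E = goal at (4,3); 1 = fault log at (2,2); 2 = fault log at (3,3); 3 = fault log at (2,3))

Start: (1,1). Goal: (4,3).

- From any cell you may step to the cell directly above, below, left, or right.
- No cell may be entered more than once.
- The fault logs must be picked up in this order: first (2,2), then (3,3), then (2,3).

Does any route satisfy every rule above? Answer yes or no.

yes

One route that works: (1,1) → (2,1) → (2,2) → (3,2) → (3,3) → (2,3) → (2,4) → (3,4) → (4,4) → (4,3).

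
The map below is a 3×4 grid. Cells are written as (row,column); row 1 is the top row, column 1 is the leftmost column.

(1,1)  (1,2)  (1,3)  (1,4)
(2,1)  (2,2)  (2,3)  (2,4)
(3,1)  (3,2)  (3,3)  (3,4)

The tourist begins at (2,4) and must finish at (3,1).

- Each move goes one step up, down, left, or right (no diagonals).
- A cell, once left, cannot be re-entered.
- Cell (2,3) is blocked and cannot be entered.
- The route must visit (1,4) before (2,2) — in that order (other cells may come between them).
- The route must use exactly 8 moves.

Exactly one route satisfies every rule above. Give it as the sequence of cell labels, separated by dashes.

The waypoints must appear in the order (1,4), (2,2), with no cell reused.
Route from (2,4): up 1 to (1,4), left 3 to (1,1), down 1 to (2,1), right 1 to (2,2), down 1 to (3,2), left 1 to (3,1) — 8 moves in all.
Check: order respected ((1,4) at step 1, (2,2) at step 6); 8 moves as required.

(2,4) - (1,4) - (1,3) - (1,2) - (1,1) - (2,1) - (2,2) - (3,2) - (3,1)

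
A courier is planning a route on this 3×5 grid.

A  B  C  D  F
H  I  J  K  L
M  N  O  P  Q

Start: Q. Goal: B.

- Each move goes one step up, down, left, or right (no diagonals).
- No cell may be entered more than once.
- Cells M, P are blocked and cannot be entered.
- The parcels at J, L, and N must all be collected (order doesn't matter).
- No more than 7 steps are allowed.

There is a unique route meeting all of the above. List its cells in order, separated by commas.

The 7-move cap with required stops at J, L, N leaves no slack for detours.
Route from Q: up 1 to L, left 2 to J, down 1 to O, left 1 to N, up 2 to B — 7 moves in all.
Check: all required cells visited; 7 ≤ 7 moves.

Q, L, K, J, O, N, I, B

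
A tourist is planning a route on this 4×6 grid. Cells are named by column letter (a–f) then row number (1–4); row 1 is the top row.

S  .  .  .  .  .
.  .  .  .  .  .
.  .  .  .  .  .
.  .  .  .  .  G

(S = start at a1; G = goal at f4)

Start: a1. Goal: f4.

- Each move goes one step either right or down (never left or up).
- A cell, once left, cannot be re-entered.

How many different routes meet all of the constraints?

56

A right/down-only route from a1 to f4 makes exactly 3 down-moves and 5 right-moves in some order.
With no other constraints that would be C(8,3) = 56 routes.
That gives 56 routes.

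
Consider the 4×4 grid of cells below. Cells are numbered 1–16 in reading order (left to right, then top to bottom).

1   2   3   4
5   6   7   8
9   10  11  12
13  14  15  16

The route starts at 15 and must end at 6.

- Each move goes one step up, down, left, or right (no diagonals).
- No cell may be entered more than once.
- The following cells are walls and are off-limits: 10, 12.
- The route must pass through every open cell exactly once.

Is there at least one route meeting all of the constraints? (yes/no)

Cell 16 has only one open neighbour but is neither the start nor the goal, so a Hamiltonian route would have to both enter and leave it through the same neighbour — impossible without revisiting.

no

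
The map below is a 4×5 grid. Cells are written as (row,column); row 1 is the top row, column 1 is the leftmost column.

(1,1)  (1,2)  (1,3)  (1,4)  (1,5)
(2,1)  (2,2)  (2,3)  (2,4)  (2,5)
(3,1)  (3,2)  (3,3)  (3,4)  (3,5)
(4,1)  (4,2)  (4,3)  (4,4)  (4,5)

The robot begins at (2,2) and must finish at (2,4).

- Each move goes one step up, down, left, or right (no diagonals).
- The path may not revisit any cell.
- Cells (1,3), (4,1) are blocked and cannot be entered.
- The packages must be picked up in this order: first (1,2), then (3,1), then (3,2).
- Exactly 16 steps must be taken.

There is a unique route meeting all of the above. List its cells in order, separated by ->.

(2,2) -> (1,2) -> (1,1) -> (2,1) -> (3,1) -> (3,2) -> (4,2) -> (4,3) -> (3,3) -> (3,4) -> (4,4) -> (4,5) -> (3,5) -> (2,5) -> (1,5) -> (1,4) -> (2,4)

The waypoints must appear in the order (1,2), (3,1), (3,2), with no cell reused.
Route from (2,2): up to (1,2), left to (1,1), 2× down (reaching (3,1)), right to (3,2), down to (4,2), right to (4,3), up to (3,3), right to (3,4), down to (4,4), right to (4,5), 3× up (reaching (1,5)), left to (1,4), down to (2,4) — 16 moves in all.
Check: order respected ((1,2) at step 1, (3,1) at step 4, (3,2) at step 5); 16 moves as required.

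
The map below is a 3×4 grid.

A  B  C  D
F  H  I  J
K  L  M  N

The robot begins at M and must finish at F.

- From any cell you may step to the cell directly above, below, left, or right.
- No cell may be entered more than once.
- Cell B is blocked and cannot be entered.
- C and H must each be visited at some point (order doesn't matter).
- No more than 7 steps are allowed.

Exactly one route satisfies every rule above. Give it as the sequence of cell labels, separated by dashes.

The 7-move cap with required stops at C, H leaves no slack for detours.
Route from M: right to N, 2× up (reaching D), left to C, down to I, 2× left (reaching F) — 7 moves in all.
Check: all required cells visited; 7 ≤ 7 moves.

M - N - J - D - C - I - H - F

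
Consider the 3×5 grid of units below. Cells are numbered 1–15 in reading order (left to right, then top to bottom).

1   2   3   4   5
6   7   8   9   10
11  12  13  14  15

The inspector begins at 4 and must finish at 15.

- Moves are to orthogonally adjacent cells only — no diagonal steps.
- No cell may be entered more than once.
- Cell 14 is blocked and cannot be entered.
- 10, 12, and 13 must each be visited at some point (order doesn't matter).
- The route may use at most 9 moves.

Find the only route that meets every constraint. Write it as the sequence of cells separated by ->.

Any route must reach 10, 12, and 13 and still end at 15 within 9 moves, so the order of the required stops is forced.
Route from 4: 2× left (reaching 2), 2× down (reaching 12), right to 13, up to 8, 2× right (reaching 10), down to 15 — 9 moves in all.
Check: all required cells visited; 9 ≤ 9 moves.

4 -> 3 -> 2 -> 7 -> 12 -> 13 -> 8 -> 9 -> 10 -> 15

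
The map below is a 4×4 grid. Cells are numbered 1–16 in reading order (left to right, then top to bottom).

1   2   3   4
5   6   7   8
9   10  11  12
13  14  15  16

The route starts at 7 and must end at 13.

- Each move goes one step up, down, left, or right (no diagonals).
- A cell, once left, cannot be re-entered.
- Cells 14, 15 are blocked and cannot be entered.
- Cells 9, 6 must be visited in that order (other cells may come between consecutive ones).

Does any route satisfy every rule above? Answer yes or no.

no

Ignoring the required order, 21 revisit-free routes from 7 to 13 pass through all of 9 and 6; the waypoint orders that occur are 6 → 9 (21) — never 9 → 6.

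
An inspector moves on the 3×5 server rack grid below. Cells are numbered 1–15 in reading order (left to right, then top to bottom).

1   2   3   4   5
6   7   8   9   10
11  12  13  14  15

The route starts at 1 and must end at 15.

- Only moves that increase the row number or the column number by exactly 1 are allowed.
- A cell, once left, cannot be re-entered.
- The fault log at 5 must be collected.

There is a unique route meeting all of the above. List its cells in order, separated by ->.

Moves only go right or down, so the column and row indices never decrease.
Route from 1: right 4 to 5, down 2 to 15 — 6 moves in all.
Check: all required cells visited.

1 -> 2 -> 3 -> 4 -> 5 -> 10 -> 15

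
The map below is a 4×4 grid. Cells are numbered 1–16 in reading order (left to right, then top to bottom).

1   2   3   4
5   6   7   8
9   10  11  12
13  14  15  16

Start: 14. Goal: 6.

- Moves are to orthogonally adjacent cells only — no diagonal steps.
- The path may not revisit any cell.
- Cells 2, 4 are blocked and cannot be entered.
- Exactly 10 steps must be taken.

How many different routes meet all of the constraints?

2

Need simple routes of exactly 10 moves from 14 to 6 (Manhattan distance 2, so 4 moves are spent on a detour and 4 undoing it).
Enumerating: 14 13 9 10 11 15 16 12 8 7 6 | 14 15 16 12 8 7 11 10 9 5 6.
That gives 2 routes.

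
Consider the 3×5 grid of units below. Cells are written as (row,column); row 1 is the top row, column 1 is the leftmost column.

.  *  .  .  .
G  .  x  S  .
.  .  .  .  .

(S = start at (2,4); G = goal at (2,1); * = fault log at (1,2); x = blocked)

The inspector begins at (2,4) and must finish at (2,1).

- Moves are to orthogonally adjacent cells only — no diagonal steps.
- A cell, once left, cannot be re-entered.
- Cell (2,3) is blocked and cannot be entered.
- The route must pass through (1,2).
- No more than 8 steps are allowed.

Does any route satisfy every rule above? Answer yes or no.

One route that works: (2,4) → (1,4) → (1,3) → (1,2) → (2,2) → (2,1).

yes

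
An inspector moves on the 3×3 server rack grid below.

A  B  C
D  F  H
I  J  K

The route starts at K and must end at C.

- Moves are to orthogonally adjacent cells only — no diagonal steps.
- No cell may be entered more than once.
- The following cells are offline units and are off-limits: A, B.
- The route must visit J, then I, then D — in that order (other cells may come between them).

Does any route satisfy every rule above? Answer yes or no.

yes

One route that works: K → J → I → D → F → H → C.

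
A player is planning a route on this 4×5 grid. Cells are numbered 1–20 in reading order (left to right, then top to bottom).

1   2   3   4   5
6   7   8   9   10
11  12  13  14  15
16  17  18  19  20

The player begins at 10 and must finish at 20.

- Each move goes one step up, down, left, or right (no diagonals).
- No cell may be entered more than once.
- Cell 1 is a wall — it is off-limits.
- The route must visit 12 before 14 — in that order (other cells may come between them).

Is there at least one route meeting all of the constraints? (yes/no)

One route that works: 10 → 9 → 8 → 7 → 12 → 13 → 14 → 19 → 20.

yes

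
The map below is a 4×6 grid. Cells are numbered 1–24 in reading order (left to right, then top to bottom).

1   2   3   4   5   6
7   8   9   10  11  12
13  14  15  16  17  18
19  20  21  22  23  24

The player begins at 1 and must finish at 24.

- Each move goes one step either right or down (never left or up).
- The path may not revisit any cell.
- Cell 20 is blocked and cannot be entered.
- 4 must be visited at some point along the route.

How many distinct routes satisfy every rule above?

A right/down-only route from 1 to 24 makes exactly 3 down-moves and 5 right-moves in some order.
With no other constraints that would be C(8,3) = 56 routes.
Split at 4 and multiply the segment counts (each segment already excludes blocked cells): 1→4: 1; 4→24: 10; product = 10.
That gives 10 routes.

10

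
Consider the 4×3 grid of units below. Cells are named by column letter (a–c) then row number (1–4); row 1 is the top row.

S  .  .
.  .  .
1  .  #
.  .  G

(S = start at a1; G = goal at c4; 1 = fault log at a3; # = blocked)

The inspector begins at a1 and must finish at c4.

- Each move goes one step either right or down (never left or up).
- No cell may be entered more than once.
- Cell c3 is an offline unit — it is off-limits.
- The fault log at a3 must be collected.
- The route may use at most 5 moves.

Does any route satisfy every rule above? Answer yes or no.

One route that works: a1 → a2 → a3 → a4 → b4 → c4.

yes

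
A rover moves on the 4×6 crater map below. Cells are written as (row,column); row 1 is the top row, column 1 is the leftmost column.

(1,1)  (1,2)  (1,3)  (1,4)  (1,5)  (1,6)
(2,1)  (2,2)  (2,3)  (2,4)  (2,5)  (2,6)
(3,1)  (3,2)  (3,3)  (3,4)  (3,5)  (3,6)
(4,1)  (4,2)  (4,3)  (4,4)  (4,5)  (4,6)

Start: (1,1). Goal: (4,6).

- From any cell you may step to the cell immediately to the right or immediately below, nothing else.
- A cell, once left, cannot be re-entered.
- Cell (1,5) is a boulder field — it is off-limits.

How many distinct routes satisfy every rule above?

52

A right/down-only route from (1,1) to (4,6) makes exactly 3 down-moves and 5 right-moves in some order.
With no other constraints that would be C(8,3) = 56 routes.
Subtract routes through each blocked cell (inclusion–exclusion for overlaps): − through (1,5): 4 → 52.
That gives 52 routes.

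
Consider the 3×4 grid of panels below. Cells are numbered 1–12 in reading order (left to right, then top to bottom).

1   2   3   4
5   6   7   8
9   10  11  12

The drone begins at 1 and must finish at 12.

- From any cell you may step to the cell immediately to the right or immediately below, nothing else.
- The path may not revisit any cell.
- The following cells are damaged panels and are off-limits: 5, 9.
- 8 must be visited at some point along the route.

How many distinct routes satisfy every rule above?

3

A right/down-only route from 1 to 12 makes exactly 2 down-moves and 3 right-moves in some order.
With no other constraints that would be C(5,2) = 10 routes.
Split at 8 and multiply the segment counts (each segment already excludes blocked cells): 1→8: 3; 8→12: 1; product = 3.
That gives 3 routes.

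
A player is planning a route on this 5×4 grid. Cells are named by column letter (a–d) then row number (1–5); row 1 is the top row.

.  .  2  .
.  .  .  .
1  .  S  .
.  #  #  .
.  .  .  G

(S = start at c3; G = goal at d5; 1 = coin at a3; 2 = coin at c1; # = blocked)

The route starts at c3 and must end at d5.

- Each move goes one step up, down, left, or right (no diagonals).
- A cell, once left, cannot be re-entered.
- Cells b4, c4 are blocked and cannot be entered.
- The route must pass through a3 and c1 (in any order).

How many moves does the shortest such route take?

11

Any route passes through a3 and c1 in some order between c3 and d5. Summing Manhattan distances along each leg and taking the cheapest ordering (c3 → a3 → c1 → d5) gives a lower bound of 2 + 4 + 5 = 11 moves.
A route of 11 moves achieves this: c3 → c2 → c1 → b1 → b2 → b3 → a3 → a4 → a5 → b5 → c5 → d5.
Since 11 matches the lower bound, it is optimal.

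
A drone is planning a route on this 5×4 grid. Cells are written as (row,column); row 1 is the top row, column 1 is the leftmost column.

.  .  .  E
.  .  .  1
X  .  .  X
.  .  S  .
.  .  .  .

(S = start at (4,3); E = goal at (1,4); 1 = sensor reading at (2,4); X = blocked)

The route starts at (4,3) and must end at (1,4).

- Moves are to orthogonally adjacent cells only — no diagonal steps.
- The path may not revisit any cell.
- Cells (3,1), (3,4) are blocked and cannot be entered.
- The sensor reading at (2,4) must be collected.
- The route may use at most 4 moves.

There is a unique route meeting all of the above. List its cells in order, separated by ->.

The budget equals the shortest possible length, so every move has to be on a shortest route through the required cells.
Route from (4,3): up 2 to (2,3), right 1 to (2,4), up 1 to (1,4) — 4 moves in all.
Check: all required cells visited; 4 ≤ 4 moves.

(4,3) -> (3,3) -> (2,3) -> (2,4) -> (1,4)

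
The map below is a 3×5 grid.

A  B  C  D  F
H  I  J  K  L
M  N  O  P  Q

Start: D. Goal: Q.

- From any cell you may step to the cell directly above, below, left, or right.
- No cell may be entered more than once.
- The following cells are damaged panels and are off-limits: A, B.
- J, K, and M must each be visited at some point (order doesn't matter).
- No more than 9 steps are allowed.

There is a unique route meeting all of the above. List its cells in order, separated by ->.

Any route must reach J, K, and M and still end at Q within 9 moves, so the order of the required stops is forced.
Route from D: down to K, 3× left (reaching H), down to M, 4× right (reaching Q) — 9 moves in all.
Check: all required cells visited; 9 ≤ 9 moves.

D -> K -> J -> I -> H -> M -> N -> O -> P -> Q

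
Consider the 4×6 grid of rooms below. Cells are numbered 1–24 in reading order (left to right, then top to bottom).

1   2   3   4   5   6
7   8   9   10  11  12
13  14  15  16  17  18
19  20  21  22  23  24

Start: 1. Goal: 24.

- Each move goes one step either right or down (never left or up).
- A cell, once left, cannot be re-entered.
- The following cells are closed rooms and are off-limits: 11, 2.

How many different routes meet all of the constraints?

A right/down-only route from 1 to 24 makes exactly 3 down-moves and 5 right-moves in some order.
With no other constraints that would be C(8,3) = 56 routes.
Subtract routes through each blocked cell (inclusion–exclusion for overlaps): − through 2: 35 − through 11: 15 + through 2&11: 12 → 18.
That gives 18 routes.

18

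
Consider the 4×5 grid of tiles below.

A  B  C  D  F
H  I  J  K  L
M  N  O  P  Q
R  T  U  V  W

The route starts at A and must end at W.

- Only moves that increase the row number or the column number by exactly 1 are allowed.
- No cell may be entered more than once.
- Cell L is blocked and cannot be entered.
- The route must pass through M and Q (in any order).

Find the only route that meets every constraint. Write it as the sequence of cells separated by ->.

Moves only go right or down, so the column and row indices never decrease.
Route from A: 2× down (reaching M), 4× right (reaching Q), down to W — 7 moves in all.
Check: all required cells visited.

A -> H -> M -> N -> O -> P -> Q -> W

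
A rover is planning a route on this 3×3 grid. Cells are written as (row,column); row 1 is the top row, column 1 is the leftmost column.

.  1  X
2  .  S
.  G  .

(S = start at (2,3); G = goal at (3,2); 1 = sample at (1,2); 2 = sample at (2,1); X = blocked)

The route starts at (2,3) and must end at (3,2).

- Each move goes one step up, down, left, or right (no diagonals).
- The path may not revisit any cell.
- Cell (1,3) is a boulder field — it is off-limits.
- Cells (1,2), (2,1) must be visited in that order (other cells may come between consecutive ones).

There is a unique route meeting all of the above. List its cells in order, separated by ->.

(2,3) -> (2,2) -> (1,2) -> (1,1) -> (2,1) -> (3,1) -> (3,2)

The waypoints must appear in the order (1,2), (2,1), with no cell reused.
Route from (2,3): left to (2,2), up to (1,2), left to (1,1), 2× down (reaching (3,1)), right to (3,2) — 6 moves in all.
Check: order respected (1 at step 2, 2 at step 4).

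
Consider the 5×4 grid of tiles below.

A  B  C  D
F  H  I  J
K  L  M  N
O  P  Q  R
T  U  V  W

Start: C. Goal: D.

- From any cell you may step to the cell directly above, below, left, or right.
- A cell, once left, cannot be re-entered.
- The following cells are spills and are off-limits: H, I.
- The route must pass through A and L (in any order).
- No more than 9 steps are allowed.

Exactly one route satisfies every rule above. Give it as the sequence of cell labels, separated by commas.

C, B, A, F, K, L, M, N, J, D

The budget equals the shortest possible length, so every move has to be on a shortest route through the required cells.
Route from C: left 2 to A, down 2 to K, right 3 to N, up 2 to D — 9 moves in all.
Check: all required cells visited; 9 ≤ 9 moves.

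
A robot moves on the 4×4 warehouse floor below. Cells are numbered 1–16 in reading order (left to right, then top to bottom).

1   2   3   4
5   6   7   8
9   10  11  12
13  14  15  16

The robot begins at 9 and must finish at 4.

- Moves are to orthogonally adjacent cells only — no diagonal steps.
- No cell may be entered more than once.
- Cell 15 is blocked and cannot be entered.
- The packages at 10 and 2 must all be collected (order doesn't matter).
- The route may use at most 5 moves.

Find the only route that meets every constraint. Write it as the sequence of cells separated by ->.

The 5-move cap with required stops at 10, 2 leaves no slack for detours.
Route from 9: right to 10, 2× up (reaching 2), 2× right (reaching 4) — 5 moves in all.
Check: all required cells visited; 5 ≤ 5 moves.

9 -> 10 -> 6 -> 2 -> 3 -> 4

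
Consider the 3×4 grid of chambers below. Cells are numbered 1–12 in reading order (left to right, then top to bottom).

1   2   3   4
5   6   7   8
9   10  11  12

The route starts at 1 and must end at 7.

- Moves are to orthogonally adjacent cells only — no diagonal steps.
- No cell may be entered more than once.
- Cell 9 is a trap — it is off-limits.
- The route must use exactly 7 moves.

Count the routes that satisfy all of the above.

4

Need simple routes of exactly 7 moves from 1 to 7 (Manhattan distance 3, so 2 moves are spent on a detour and 2 undoing it).
Enumerating: 1 5 6 2 3 4 8 7 | 1 5 6 10 11 12 8 7 | 1 2 6 10 11 12 8 7 | 1 2 3 4 8 12 11 7.
That gives 4 routes.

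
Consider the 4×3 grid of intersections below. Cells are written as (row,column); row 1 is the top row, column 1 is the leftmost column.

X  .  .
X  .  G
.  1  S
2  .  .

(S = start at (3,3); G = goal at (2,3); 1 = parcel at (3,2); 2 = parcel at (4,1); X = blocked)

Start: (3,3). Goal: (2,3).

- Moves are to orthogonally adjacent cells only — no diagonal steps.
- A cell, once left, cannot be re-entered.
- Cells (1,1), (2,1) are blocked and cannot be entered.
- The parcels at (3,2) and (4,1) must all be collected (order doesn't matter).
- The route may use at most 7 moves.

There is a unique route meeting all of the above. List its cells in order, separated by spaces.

(3,3) (4,3) (4,2) (4,1) (3,1) (3,2) (2,2) (2,3)

The budget equals the shortest possible length, so every move has to be on a shortest route through the required cells.
Route from (3,3): down 1 to (4,3), left 2 to (4,1), up 1 to (3,1), right 1 to (3,2), up 1 to (2,2), right 1 to (2,3) — 7 moves in all.
Check: all required cells visited; 7 ≤ 7 moves.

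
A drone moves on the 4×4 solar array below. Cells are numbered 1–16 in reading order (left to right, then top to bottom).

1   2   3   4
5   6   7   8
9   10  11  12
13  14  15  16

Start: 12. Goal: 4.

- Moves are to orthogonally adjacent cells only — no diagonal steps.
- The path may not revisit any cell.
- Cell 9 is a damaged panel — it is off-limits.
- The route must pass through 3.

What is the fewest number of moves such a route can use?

Any route passes through 3 somewhere between 12 and 4. Summing Manhattan distances along the two legs (12 → 3 → 4) gives a lower bound of 3 + 1 = 4 moves.
A route of 4 moves achieves this: 12 → 8 → 7 → 3 → 4.
Since 4 matches the lower bound, it is optimal.

4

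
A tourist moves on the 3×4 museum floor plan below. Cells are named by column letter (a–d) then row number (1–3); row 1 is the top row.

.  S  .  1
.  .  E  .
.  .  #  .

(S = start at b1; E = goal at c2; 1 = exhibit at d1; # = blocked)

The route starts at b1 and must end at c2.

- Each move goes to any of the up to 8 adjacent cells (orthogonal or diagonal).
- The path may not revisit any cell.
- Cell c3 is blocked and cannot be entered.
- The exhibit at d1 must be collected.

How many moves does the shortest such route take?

Any route passes through d1 somewhere between b1 and c2. Summing Chebyshev distances along the two legs (b1 → d1 → c2) gives a lower bound of 2 + 1 = 3 moves.
A route of 3 moves achieves this: b1 → c1 → d1 → c2.
Since 3 matches the lower bound, it is optimal.

3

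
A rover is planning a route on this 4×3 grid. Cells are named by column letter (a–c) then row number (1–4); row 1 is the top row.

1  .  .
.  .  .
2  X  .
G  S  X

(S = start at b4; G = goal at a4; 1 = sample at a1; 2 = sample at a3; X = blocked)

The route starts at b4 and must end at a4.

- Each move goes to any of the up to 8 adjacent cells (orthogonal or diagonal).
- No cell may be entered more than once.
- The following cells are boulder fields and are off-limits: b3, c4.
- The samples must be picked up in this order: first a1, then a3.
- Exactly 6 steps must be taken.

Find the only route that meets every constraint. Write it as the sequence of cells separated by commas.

b4, c3, b2, a1, a2, a3, a4

The waypoints must appear in the order a1, a3, with no cell reused.
Route from b4: up-right 1 to c3, up-left 2 to a1, down 3 to a4 — 6 moves in all.
Check: order respected (1 at step 3, 2 at step 5); 6 moves as required.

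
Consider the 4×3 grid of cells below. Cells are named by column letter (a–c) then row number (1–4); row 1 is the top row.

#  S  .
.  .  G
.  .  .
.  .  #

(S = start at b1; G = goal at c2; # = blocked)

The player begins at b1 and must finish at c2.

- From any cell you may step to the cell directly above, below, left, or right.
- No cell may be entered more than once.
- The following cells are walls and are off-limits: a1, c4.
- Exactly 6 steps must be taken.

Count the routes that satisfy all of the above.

Need simple routes of exactly 6 moves from b1 to c2 (Manhattan distance 2, so 2 moves are spent on a detour and 2 undoing it).
Enumerating: b1 b2 a2 a3 b3 c3 c2.
That gives 1 route.

1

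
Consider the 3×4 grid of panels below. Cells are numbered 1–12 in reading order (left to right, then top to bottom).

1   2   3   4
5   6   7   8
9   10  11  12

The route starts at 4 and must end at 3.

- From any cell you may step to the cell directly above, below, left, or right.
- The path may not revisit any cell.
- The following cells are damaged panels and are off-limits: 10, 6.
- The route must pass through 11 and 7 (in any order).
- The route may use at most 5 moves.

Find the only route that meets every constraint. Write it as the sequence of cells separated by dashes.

The 5-move cap with required stops at 11, 7 leaves no slack for detours.
Route from 4: down 2 to 12, left 1 to 11, up 2 to 3 — 5 moves in all.
Check: all required cells visited; 5 ≤ 5 moves.

4 - 8 - 12 - 11 - 7 - 3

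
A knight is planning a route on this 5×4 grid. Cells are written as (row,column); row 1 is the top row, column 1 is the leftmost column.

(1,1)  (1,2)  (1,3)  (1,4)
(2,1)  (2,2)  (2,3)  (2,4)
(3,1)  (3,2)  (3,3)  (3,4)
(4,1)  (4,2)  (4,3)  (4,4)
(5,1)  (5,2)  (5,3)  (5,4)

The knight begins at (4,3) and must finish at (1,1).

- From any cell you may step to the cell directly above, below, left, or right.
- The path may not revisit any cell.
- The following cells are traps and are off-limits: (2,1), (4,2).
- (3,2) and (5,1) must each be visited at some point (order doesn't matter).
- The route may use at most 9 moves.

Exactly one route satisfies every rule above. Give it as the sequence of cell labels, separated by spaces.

(4,3) (5,3) (5,2) (5,1) (4,1) (3,1) (3,2) (2,2) (1,2) (1,1)

Any route must reach (3,2) and (5,1) and still end at (1,1) within 9 moves, so the order of the required stops is forced.
Route from (4,3): down to (5,3), 2× left (reaching (5,1)), 2× up (reaching (3,1)), right to (3,2), 2× up (reaching (1,2)), left to (1,1) — 9 moves in all.
Check: all required cells visited; 9 ≤ 9 moves.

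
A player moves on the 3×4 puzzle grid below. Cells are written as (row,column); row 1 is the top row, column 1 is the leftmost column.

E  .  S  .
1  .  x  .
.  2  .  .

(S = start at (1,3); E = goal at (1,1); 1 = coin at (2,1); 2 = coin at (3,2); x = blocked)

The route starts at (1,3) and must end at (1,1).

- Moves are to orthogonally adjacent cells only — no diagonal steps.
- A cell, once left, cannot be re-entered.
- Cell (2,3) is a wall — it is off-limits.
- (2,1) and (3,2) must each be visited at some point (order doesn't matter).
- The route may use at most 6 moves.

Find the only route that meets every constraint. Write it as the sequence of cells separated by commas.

(1,3), (1,2), (2,2), (3,2), (3,1), (2,1), (1,1)

Any route must reach (2,1) and (3,2) and still end at (1,1) within 6 moves, so the order of the required stops is forced.
Route from (1,3): left 1 to (1,2), down 2 to (3,2), left 1 to (3,1), up 2 to (1,1) — 6 moves in all.
Check: all required cells visited; 6 ≤ 6 moves.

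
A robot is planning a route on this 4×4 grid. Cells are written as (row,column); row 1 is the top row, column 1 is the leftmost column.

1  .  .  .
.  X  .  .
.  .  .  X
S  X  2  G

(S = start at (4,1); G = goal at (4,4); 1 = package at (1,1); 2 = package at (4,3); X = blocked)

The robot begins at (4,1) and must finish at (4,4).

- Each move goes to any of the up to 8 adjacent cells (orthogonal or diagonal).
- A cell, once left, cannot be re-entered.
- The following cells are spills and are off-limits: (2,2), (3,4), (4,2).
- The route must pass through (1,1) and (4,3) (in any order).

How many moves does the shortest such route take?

8

Any route passes through (1,1) and (4,3) in some order between (4,1) and (4,4). Summing Chebyshev distances along each leg and taking the cheapest ordering ((4,1) → (1,1) → (4,3) → (4,4)) gives a lower bound of 3 + 3 + 1 = 7 moves.
The shortest route satisfying every rule uses 8 moves: (4,1) → (3,1) → (2,1) → (1,1) → (1,2) → (2,3) → (3,2) → (4,3) → (4,4).
The bound of 7 isn't tight here; checking systematically, no route of length 7 through 7 satisfies every constraint, so 8 is the minimum.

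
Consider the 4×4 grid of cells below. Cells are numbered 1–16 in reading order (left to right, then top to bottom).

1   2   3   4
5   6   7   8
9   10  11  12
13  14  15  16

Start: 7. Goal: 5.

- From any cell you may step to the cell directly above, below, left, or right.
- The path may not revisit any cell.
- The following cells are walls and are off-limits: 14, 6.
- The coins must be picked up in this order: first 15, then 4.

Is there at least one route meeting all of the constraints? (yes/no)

One route that works: 7 → 11 → 15 → 16 → 12 → 8 → 4 → 3 → 2 → 1 → 5.

yes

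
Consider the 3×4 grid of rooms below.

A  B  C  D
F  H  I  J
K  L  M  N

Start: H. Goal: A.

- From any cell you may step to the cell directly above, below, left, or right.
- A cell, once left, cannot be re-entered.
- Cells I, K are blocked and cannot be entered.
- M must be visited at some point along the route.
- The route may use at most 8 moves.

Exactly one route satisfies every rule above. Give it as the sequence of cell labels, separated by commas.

H, L, M, N, J, D, C, B, A

The 8-move cap with required stops at M leaves no slack for detours.
Route from H: down to L, 2× right (reaching N), 2× up (reaching D), 3× left (reaching A) — 8 moves in all.
Check: all required cells visited; 8 ≤ 8 moves.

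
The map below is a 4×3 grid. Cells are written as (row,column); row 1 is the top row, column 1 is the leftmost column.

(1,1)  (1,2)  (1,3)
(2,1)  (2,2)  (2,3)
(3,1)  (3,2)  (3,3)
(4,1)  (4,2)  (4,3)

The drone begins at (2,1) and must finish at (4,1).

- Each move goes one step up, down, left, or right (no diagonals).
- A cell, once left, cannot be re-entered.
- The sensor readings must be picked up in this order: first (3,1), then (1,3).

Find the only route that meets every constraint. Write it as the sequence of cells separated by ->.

(2,1) -> (3,1) -> (3,2) -> (2,2) -> (1,2) -> (1,3) -> (2,3) -> (3,3) -> (4,3) -> (4,2) -> (4,1)

The waypoints must appear in the order (3,1), (1,3), with no cell reused.
Route from (2,1): down to (3,1), right to (3,2), 2× up (reaching (1,2)), right to (1,3), 3× down (reaching (4,3)), 2× left (reaching (4,1)) — 10 moves in all.
Check: order respected ((3,1) at step 1, (1,3) at step 5).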